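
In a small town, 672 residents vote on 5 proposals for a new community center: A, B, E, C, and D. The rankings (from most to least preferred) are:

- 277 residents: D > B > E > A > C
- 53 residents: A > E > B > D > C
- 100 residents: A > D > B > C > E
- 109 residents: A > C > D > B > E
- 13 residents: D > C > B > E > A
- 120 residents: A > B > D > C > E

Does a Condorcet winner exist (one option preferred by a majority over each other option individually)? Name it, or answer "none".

A vs B: 382–290 for A.
A vs E: 382–290 for A.
A vs C: 659–13 for A.
A vs D: 382–290 for A.
A beats every other option head-to-head.

A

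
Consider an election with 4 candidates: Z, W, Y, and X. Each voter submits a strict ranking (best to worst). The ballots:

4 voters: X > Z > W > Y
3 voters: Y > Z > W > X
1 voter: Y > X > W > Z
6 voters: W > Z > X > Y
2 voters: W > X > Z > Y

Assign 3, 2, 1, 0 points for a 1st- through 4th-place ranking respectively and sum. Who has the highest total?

W

Z: 4·2 + 3·2 + 1·0 + 6·2 + 2·1 = 28
W: 4·1 + 3·1 + 1·1 + 6·3 + 2·3 = 32
Y: 4·0 + 3·3 + 1·3 + 6·0 + 2·0 = 12
X: 4·3 + 3·0 + 1·2 + 6·1 + 2·2 = 24
W has the highest Borda score (32).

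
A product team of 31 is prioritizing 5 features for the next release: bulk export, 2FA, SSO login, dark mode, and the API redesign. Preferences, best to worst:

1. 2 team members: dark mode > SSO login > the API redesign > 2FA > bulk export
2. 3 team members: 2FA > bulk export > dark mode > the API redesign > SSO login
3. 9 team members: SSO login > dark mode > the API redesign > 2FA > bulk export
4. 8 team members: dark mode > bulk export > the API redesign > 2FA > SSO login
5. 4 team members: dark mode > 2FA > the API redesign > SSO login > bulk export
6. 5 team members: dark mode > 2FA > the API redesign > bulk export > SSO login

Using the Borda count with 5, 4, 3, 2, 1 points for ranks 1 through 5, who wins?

bulk export: 2·1 + 3·4 + 9·1 + 8·4 + 4·1 + 5·2 = 69
2FA: 2·2 + 3·5 + 9·2 + 8·2 + 4·4 + 5·4 = 89
SSO login: 2·4 + 3·1 + 9·5 + 8·1 + 4·2 + 5·1 = 77
dark mode: 2·5 + 3·3 + 9·4 + 8·5 + 4·5 + 5·5 = 140
the API redesign: 2·3 + 3·2 + 9·3 + 8·3 + 4·3 + 5·3 = 90
dark mode has the highest Borda score (140).

dark mode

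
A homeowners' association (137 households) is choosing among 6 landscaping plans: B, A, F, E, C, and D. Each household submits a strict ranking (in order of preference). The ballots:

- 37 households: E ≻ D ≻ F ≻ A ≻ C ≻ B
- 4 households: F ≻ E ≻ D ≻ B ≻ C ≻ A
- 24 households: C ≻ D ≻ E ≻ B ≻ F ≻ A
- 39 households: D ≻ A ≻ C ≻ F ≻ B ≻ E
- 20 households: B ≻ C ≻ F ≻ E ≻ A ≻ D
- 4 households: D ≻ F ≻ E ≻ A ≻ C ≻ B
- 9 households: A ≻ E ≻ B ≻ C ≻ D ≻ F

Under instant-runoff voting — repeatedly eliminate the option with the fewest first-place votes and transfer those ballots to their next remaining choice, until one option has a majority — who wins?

Round 1: B 20, A 9, F 4, E 37, C 24, D 43. Eliminate F.
Round 2: B 20, A 9, E 41, C 24, D 43. Eliminate A.
Round 3: B 20, E 50, C 24, D 43. Eliminate B.
Round 4: E 50, C 44, D 43. Eliminate D.
Round 5: E 54, C 83. C has a majority.

C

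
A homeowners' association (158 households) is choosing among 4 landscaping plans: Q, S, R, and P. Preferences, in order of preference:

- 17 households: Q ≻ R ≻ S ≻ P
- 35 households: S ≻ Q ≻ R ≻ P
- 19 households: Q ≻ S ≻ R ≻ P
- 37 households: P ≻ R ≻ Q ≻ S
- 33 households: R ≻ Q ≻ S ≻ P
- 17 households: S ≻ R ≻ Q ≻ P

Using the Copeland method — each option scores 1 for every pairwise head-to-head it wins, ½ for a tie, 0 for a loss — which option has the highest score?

Q: beats S and P; loses to R → score 2.
S: beats P; loses to Q and R → score 1.
R: beats Q, S, and P → score 3.
P: loses to Q, S, and R → score 0.
R has the best pairwise record.

R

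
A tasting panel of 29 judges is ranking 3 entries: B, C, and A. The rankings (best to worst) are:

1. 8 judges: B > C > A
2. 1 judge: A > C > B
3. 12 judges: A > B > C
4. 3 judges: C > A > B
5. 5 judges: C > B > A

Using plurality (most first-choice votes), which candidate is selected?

A

First-place votes: B 8, C 8, A 13.
A has the most first-place votes.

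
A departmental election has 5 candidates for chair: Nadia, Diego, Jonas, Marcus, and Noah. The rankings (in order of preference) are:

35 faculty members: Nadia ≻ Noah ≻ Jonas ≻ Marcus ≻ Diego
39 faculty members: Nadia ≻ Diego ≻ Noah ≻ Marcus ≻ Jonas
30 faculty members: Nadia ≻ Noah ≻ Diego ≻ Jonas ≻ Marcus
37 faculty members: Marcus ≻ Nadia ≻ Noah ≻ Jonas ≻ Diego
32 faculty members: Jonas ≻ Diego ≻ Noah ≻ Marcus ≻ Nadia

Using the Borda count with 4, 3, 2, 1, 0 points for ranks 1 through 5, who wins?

Nadia

Nadia: 35·4 + 39·4 + 30·4 + 37·3 + 32·0 = 527
Diego: 35·0 + 39·3 + 30·2 + 37·0 + 32·3 = 273
Jonas: 35·2 + 39·0 + 30·1 + 37·1 + 32·4 = 265
Marcus: 35·1 + 39·1 + 30·0 + 37·4 + 32·1 = 254
Noah: 35·3 + 39·2 + 30·3 + 37·2 + 32·2 = 411
Nadia has the highest Borda score (527).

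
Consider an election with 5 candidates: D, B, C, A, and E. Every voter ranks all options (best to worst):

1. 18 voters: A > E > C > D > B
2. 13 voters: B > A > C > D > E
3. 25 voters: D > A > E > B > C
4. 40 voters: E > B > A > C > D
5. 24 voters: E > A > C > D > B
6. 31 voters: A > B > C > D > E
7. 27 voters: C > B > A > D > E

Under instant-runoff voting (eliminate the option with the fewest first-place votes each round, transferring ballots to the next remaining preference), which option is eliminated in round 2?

Round 1: D 25, B 13, C 27, A 49, E 64. Eliminate B.
Round 2: D 25, C 27, A 62, E 64. Eliminate D.

D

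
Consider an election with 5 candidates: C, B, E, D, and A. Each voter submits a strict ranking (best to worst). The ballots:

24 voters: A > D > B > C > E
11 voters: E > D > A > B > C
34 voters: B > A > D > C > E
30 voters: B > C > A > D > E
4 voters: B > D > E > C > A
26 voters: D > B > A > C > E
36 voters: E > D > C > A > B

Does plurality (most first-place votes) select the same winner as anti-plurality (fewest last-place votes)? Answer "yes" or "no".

no

Plurality — first-place votes: C 0, B 68, E 47, D 26, A 24. Winner: B.
Anti-plurality — last-place votes: C 11, B 36, E 114, D 0, A 4. Winner: D.
The two methods disagree.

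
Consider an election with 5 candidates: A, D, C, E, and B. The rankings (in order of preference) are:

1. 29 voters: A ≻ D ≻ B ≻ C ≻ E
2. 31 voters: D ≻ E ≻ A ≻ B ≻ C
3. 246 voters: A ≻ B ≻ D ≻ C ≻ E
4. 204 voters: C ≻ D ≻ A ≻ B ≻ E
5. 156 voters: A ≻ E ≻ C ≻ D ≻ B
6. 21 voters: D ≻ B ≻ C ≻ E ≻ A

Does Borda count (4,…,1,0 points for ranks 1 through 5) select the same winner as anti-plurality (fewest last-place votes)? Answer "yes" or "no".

no

Borda — scores: A 2194, D 1555, C 1445, E 582, B 1094. Winner: A.
Anti-plurality — last-place votes: A 21, D 0, C 31, E 479, B 156. Winner: D.
The two methods disagree.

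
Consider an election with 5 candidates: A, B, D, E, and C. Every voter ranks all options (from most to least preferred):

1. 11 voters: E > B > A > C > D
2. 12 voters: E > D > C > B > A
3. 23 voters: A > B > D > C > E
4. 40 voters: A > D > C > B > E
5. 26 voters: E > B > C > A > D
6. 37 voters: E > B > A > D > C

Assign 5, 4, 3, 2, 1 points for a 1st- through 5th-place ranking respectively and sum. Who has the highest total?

A: 11·3 + 12·1 + 23·5 + 40·5 + 26·2 + 37·3 = 523
B: 11·4 + 12·2 + 23·4 + 40·2 + 26·4 + 37·4 = 492
D: 11·1 + 12·4 + 23·3 + 40·4 + 26·1 + 37·2 = 388
E: 11·5 + 12·5 + 23·1 + 40·1 + 26·5 + 37·5 = 493
C: 11·2 + 12·3 + 23·2 + 40·3 + 26·3 + 37·1 = 339
A has the highest Borda score (523).

A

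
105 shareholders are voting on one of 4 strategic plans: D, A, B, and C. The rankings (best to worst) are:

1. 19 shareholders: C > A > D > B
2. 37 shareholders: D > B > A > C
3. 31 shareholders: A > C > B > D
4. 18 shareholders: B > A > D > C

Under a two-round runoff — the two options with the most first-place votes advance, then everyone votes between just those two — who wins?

A

Round 1 first-place votes: D 37, A 31, B 18, C 19.
D and A advance.
Runoff: D is preferred to A by 37 voters; A by 68.
A wins the runoff.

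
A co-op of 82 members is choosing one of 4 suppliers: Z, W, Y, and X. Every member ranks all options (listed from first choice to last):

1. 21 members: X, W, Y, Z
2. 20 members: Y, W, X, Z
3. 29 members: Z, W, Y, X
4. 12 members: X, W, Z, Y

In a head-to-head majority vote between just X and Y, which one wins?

Y

Voters preferring X to Y: 33; preferring Y to X: 49.
Y wins the head-to-head.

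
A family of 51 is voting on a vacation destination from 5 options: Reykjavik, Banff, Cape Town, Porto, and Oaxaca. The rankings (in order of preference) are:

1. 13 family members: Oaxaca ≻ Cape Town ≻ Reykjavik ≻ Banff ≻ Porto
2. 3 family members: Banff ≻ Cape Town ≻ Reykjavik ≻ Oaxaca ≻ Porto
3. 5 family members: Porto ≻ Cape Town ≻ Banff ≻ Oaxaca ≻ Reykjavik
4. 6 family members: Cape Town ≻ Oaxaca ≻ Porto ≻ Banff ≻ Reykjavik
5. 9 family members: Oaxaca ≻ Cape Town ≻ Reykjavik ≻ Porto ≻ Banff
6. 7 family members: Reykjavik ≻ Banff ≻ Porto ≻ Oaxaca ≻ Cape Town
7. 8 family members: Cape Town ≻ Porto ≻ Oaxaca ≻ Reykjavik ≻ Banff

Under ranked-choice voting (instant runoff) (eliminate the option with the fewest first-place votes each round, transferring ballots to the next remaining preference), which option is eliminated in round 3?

Round 1: Reykjavik 7, Banff 3, Cape Town 14, Porto 5, Oaxaca 22. Eliminate Banff.
Round 2: Reykjavik 7, Cape Town 17, Porto 5, Oaxaca 22. Eliminate Porto.
Round 3: Reykjavik 7, Cape Town 22, Oaxaca 22. Eliminate Reykjavik.

Reykjavik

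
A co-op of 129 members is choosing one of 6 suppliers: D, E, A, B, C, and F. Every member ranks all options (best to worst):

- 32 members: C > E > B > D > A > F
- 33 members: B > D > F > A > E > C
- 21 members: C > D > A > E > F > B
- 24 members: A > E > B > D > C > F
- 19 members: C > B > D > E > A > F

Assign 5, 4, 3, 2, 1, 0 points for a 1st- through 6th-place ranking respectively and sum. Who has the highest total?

B

D: 32·2 + 33·4 + 21·4 + 24·2 + 19·3 = 385
E: 32·4 + 33·1 + 21·2 + 24·4 + 19·2 = 337
A: 32·1 + 33·2 + 21·3 + 24·5 + 19·1 = 300
B: 32·3 + 33·5 + 21·0 + 24·3 + 19·4 = 409
C: 32·5 + 33·0 + 21·5 + 24·1 + 19·5 = 384
F: 32·0 + 33·3 + 21·1 + 24·0 + 19·0 = 120
B has the highest Borda score (409).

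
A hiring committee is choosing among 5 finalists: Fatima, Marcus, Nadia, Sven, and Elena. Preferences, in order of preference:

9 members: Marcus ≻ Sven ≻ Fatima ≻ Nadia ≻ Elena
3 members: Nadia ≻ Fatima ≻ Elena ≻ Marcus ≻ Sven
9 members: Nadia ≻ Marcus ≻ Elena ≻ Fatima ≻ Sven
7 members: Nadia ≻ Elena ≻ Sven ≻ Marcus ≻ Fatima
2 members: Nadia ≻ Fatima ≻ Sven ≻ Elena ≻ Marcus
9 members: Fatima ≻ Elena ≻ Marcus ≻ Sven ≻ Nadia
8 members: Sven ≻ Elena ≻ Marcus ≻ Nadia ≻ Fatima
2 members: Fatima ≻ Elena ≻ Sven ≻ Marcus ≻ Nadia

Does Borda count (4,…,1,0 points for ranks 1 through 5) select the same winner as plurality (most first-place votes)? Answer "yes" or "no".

no

Borda — scores: Fatima 86, Marcus 109, Nadia 101, Sven 90, Elena 104. Winner: Marcus.
Plurality — first-place votes: Fatima 11, Marcus 9, Nadia 21, Sven 8, Elena 0. Winner: Nadia.
The two methods disagree.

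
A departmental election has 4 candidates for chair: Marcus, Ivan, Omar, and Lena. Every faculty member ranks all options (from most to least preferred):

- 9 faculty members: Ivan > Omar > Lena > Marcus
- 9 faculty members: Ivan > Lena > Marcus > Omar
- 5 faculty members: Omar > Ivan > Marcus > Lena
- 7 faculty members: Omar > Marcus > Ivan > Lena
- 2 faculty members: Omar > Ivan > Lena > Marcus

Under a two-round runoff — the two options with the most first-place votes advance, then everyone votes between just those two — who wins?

Round 1 first-place votes: Marcus 0, Ivan 18, Omar 14, Lena 0.
Ivan and Omar advance.
Runoff: Ivan is preferred to Omar by 18 voters; Omar by 14.
Ivan wins the runoff.

Ivan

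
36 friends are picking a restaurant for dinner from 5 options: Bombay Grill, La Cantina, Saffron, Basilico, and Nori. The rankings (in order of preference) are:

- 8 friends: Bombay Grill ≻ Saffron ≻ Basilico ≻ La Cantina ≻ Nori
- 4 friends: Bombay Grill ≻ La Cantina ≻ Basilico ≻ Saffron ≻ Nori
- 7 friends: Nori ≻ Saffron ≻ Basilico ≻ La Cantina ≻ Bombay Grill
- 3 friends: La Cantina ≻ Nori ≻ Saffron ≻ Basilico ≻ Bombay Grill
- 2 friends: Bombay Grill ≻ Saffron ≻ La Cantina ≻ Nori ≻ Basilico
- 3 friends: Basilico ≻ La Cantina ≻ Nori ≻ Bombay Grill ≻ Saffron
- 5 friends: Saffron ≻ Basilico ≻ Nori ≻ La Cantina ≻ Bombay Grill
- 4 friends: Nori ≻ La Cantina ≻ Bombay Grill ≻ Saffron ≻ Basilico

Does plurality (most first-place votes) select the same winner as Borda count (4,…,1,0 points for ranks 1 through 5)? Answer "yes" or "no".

no

Plurality — first-place votes: Bombay Grill 14, La Cantina 3, Saffron 5, Basilico 3, Nori 11. Winner: Bombay Grill.
Borda — scores: Bombay Grill 67, La Cantina 69, Saffron 85, Basilico 68, Nori 71. Winner: Saffron.
The two methods disagree.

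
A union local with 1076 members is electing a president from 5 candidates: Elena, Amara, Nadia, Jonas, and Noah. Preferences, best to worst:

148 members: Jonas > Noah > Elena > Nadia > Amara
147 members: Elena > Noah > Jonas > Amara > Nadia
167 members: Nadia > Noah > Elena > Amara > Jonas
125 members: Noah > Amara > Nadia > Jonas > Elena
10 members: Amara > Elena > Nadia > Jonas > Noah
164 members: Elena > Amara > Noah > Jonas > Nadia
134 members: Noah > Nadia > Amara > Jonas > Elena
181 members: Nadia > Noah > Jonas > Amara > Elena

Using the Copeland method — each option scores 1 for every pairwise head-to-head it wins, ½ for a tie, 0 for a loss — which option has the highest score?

Noah

Elena: beats Amara; loses to Nadia, Jonas, and Noah → score 1.
Amara: beats Jonas; loses to Elena, Nadia, and Noah → score 1.
Nadia: beats Elena, Amara, and Jonas; loses to Noah → score 3.
Jonas: beats Elena; loses to Amara, Nadia, and Noah → score 1.
Noah: beats Elena, Amara, Nadia, and Jonas → score 4.
Noah has the best pairwise record.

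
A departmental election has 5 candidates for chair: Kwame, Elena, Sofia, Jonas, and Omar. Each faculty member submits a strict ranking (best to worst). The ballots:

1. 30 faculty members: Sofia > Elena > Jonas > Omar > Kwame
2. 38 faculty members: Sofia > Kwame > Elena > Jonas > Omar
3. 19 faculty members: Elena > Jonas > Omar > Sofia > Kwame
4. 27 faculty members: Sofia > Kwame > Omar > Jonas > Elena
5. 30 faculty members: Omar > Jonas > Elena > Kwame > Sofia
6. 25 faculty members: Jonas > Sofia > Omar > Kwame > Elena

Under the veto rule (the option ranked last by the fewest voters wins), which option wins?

Last-place votes: Kwame 49, Elena 52, Sofia 30, Jonas 0, Omar 38.
Jonas is ranked last by the fewest voters, so Jonas wins.

Jonas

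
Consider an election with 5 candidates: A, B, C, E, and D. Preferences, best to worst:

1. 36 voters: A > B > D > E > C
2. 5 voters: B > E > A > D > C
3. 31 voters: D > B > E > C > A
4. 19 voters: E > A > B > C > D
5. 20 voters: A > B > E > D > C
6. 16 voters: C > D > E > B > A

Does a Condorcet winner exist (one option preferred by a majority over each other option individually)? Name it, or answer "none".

Checking pairwise contests:
E beats A 71–56.
A beats B 75–52.
A beats C 80–47.
B beats E 92–35.
A beats D 80–47.
Every option loses at least one head-to-head, so there is no Condorcet winner.

none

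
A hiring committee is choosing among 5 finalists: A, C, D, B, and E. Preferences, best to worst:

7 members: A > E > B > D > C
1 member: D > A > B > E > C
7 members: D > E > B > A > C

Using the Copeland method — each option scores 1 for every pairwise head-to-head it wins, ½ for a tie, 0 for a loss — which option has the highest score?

A: beats C, B, and E; loses to D → score 3.
C: loses to A, D, B, and E → score 0.
D: beats A, C, B, and E → score 4.
B: beats C; loses to A, D, and E → score 1.
E: beats C and B; loses to A and D → score 2.
D has the best pairwise record.

D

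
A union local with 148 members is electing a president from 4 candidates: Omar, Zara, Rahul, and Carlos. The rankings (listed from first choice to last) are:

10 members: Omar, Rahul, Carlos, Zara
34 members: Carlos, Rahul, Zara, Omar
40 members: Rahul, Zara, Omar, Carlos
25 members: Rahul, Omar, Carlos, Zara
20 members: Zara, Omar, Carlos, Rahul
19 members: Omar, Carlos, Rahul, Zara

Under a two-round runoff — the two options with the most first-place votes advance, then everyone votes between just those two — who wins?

Round 1 first-place votes: Omar 29, Zara 20, Rahul 65, Carlos 34.
Rahul and Carlos advance.
Runoff: Rahul is preferred to Carlos by 75 voters; Carlos by 73.
Rahul wins the runoff.

Rahul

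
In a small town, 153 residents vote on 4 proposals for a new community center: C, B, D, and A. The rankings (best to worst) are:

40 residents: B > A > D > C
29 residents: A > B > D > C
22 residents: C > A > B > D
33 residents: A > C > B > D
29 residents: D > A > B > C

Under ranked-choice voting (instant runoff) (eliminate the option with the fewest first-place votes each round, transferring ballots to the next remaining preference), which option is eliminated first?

C

Round 1: C 22, B 40, D 29, A 62. Eliminate C.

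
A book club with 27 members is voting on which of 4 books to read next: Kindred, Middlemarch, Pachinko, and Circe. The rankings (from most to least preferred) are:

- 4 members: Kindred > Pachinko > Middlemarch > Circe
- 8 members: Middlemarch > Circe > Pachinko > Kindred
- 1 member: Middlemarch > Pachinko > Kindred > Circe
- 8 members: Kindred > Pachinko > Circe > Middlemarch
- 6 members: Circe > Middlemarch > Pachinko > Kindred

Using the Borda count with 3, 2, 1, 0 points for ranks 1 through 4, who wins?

Kindred: 4·3 + 8·0 + 1·1 + 8·3 + 6·0 = 37
Middlemarch: 4·1 + 8·3 + 1·3 + 8·0 + 6·2 = 43
Pachinko: 4·2 + 8·1 + 1·2 + 8·2 + 6·1 = 40
Circe: 4·0 + 8·2 + 1·0 + 8·1 + 6·3 = 42
Middlemarch has the highest Borda score (43).

Middlemarch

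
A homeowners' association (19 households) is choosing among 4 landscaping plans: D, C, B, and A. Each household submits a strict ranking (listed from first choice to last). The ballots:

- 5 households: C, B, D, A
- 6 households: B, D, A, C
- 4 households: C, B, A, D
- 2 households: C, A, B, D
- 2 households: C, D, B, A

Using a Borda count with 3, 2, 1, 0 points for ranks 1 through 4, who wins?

B

D: 5·1 + 6·2 + 4·0 + 2·0 + 2·2 = 21
C: 5·3 + 6·0 + 4·3 + 2·3 + 2·3 = 39
B: 5·2 + 6·3 + 4·2 + 2·1 + 2·1 = 40
A: 5·0 + 6·1 + 4·1 + 2·2 + 2·0 = 14
B has the highest Borda score (40).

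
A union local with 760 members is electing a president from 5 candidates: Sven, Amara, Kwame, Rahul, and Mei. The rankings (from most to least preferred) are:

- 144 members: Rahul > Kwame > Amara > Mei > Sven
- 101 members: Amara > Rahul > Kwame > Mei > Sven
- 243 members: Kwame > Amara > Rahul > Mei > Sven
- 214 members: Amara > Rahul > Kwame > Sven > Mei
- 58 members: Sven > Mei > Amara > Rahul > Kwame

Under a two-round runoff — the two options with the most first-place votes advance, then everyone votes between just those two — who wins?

Kwame

Round 1 first-place votes: Sven 58, Amara 315, Kwame 243, Rahul 144, Mei 0.
Amara and Kwame advance.
Runoff: Amara is preferred to Kwame by 373 voters; Kwame by 387.
Kwame wins the runoff.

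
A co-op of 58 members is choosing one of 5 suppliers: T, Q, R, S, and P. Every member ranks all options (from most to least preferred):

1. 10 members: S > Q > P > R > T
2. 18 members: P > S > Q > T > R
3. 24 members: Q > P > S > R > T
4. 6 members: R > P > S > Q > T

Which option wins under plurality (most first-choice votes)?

First-place votes: T 0, Q 24, R 6, S 10, P 18.
Q has the most first-place votes.

Q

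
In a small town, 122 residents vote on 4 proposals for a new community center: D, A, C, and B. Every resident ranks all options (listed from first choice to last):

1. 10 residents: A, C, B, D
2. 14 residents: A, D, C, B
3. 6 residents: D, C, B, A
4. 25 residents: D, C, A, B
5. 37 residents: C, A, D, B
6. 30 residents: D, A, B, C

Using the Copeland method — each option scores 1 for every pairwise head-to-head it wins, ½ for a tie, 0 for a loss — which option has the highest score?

D: beats C and B; ties A → score 2.5.
A: beats B; ties D; loses to C → score 1.5.
C: beats A and B; loses to D → score 2.
B: loses to D, A, and C → score 0.
D has the best pairwise record.

D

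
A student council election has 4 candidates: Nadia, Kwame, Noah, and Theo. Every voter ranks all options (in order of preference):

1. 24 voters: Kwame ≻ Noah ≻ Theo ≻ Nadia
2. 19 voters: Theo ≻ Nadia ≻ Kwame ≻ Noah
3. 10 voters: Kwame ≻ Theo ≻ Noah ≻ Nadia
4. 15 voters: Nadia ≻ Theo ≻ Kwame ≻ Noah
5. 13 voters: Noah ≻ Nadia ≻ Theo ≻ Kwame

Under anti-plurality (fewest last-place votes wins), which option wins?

Last-place votes: Nadia 34, Kwame 13, Noah 34, Theo 0.
Theo is ranked last by the fewest voters, so Theo wins.

Theo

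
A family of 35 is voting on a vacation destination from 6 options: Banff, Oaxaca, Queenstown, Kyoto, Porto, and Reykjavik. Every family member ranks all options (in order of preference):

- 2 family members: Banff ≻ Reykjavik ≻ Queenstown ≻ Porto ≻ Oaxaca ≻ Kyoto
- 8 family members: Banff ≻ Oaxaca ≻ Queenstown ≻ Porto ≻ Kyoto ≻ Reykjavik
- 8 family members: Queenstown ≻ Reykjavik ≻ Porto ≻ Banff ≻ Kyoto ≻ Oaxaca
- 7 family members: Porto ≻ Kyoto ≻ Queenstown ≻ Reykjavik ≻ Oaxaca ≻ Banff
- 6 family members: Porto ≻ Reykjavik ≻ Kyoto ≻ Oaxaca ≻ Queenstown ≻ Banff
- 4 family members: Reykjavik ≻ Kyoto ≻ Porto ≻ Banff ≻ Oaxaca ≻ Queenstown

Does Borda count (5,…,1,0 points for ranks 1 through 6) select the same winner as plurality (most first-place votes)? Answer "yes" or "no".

Borda — scores: Banff 74, Oaxaca 57, Queenstown 97, Kyoto 78, Porto 121, Reykjavik 98. Winner: Porto.
Plurality — first-place votes: Banff 10, Oaxaca 0, Queenstown 8, Kyoto 0, Porto 13, Reykjavik 4. Winner: Porto.
The two methods agree.

yes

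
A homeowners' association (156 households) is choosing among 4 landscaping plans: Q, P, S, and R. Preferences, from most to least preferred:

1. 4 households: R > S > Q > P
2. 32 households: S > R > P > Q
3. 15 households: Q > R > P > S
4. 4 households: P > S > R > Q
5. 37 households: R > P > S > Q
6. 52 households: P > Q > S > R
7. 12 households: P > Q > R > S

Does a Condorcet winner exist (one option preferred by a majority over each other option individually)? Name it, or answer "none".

Checking pairwise contests:
P beats Q 137–19.
R beats P 88–68.
Q beats S 79–77.
Q beats R 79–77.
Every option loses at least one head-to-head, so there is no Condorcet winner.

none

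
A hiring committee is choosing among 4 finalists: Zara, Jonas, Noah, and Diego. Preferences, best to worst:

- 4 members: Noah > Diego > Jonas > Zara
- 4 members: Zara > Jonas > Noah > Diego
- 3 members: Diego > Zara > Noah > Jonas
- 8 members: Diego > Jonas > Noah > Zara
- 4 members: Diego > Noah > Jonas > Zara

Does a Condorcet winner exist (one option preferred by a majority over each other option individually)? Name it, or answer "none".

Diego vs Zara: 19–4 for Diego.
Diego vs Jonas: 19–4 for Diego.
Diego vs Noah: 15–8 for Diego.
Diego beats every other option head-to-head.

Diego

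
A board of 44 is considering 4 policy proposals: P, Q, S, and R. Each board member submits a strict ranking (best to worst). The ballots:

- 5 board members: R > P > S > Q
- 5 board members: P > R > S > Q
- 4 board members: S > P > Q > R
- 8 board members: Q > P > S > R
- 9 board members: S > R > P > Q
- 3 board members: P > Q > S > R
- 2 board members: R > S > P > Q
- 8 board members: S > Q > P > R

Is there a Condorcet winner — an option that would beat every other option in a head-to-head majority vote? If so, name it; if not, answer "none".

S vs P: 23–21 for S.
S vs Q: 33–11 for S.
S vs R: 32–12 for S.
S beats every other option head-to-head.

S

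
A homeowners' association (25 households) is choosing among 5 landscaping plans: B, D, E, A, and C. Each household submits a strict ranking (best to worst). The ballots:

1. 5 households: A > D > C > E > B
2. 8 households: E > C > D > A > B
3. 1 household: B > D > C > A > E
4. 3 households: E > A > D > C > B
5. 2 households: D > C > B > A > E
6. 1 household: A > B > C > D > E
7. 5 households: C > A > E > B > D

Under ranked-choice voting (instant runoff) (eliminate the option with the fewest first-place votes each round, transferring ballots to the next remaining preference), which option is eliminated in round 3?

Round 1: B 1, D 2, E 11, A 6, C 5. Eliminate B.
Round 2: D 3, E 11, A 6, C 5. Eliminate D.
Round 3: E 11, A 6, C 8. Eliminate A.

A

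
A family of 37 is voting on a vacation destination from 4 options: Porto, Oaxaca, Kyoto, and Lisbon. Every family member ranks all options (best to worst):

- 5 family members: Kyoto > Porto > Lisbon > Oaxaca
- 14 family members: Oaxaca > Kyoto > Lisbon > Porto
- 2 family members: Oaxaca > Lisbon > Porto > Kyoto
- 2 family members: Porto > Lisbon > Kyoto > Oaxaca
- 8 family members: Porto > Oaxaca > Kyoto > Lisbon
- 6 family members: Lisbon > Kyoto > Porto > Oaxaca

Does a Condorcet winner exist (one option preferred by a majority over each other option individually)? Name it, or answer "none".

none

Checking pairwise contests:
Kyoto beats Porto 25–12.
Porto beats Oaxaca 21–16.
Oaxaca beats Kyoto 24–13.
Oaxaca beats Lisbon 24–13.
Every option loses at least one head-to-head, so there is no Condorcet winner.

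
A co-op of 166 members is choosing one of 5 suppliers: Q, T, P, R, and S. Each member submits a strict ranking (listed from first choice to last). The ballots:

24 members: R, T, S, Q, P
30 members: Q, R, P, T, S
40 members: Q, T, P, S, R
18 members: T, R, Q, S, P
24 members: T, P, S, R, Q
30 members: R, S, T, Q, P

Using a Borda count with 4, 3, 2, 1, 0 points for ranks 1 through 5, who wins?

Q: 24·1 + 30·4 + 40·4 + 18·2 + 24·0 + 30·1 = 370
T: 24·3 + 30·1 + 40·3 + 18·4 + 24·4 + 30·2 = 450
P: 24·0 + 30·2 + 40·2 + 18·0 + 24·3 + 30·0 = 212
R: 24·4 + 30·3 + 40·0 + 18·3 + 24·1 + 30·4 = 384
S: 24·2 + 30·0 + 40·1 + 18·1 + 24·2 + 30·3 = 244
T has the highest Borda score (450).

T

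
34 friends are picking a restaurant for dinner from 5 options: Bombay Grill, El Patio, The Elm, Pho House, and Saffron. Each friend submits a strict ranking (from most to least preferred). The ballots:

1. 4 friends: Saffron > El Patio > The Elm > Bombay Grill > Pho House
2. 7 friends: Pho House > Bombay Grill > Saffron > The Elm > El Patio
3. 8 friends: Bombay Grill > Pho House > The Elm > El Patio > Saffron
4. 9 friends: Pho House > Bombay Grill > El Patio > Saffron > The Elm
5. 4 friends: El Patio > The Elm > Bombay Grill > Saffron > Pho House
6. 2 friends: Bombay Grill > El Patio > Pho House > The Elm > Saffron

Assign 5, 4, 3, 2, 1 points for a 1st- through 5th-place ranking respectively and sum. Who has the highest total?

Bombay Grill

Bombay Grill: 4·2 + 7·4 + 8·5 + 9·4 + 4·3 + 2·5 = 134
El Patio: 4·4 + 7·1 + 8·2 + 9·3 + 4·5 + 2·4 = 94
The Elm: 4·3 + 7·2 + 8·3 + 9·1 + 4·4 + 2·2 = 79
Pho House: 4·1 + 7·5 + 8·4 + 9·5 + 4·1 + 2·3 = 126
Saffron: 4·5 + 7·3 + 8·1 + 9·2 + 4·2 + 2·1 = 77
Bombay Grill has the highest Borda score (134).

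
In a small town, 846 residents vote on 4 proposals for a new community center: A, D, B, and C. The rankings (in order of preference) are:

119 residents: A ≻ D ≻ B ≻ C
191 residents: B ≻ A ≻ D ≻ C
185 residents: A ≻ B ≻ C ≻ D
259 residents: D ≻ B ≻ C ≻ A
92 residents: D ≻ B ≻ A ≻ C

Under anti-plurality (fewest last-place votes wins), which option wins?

B

Last-place votes: A 259, D 185, B 0, C 402.
B is ranked last by the fewest voters, so B wins.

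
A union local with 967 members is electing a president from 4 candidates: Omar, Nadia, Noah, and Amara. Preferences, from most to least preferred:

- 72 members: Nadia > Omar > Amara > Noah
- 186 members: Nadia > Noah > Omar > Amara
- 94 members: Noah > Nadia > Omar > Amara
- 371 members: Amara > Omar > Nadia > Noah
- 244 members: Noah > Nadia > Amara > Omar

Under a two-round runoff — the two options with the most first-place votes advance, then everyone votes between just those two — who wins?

Noah

Round 1 first-place votes: Omar 0, Nadia 258, Noah 338, Amara 371.
Amara and Noah advance.
Runoff: Amara is preferred to Noah by 443 voters; Noah by 524.
Noah wins the runoff.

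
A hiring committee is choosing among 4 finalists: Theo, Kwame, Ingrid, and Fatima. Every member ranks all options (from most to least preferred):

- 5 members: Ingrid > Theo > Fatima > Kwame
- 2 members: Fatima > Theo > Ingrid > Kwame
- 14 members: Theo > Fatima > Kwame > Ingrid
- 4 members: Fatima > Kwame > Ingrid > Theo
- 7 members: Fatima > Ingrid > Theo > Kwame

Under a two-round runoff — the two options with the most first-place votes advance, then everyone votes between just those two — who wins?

Theo

Round 1 first-place votes: Theo 14, Kwame 0, Ingrid 5, Fatima 13.
Theo and Fatima advance.
Runoff: Theo is preferred to Fatima by 19 voters; Fatima by 13.
Theo wins the runoff.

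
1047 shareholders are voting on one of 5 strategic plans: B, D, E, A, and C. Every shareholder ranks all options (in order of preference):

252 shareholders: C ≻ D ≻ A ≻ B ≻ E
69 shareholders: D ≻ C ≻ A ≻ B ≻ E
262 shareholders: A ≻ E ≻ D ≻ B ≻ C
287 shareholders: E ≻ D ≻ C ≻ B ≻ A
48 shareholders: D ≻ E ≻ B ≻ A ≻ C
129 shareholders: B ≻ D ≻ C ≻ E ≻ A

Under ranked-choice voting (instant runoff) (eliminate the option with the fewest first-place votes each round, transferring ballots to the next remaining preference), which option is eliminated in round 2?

Round 1: B 129, D 117, E 287, A 262, C 252. Eliminate D.
Round 2: B 129, E 335, A 262, C 321. Eliminate B.

B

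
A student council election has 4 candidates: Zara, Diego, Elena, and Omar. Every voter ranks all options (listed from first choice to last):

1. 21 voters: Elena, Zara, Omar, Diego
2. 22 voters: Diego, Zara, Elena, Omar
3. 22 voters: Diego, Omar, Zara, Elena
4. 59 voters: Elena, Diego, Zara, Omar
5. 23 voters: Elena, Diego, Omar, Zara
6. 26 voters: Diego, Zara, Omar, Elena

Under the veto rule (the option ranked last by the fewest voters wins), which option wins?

Last-place votes: Zara 23, Diego 21, Elena 48, Omar 81.
Diego is ranked last by the fewest voters, so Diego wins.

Diego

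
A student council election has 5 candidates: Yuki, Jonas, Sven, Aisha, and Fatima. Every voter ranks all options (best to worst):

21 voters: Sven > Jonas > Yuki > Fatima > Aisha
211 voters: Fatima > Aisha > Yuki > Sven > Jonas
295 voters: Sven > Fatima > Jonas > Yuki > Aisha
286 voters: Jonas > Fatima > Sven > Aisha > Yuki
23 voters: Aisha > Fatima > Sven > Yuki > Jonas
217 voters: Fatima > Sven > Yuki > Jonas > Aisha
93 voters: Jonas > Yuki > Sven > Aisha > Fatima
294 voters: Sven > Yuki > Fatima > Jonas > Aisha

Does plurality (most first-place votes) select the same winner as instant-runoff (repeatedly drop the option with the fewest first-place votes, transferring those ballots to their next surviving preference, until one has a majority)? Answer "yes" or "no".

Plurality — first-place votes: Yuki 0, Jonas 379, Sven 610, Aisha 23, Fatima 428. Winner: Sven.
Instant-runoff — R1 Yuki 0, Jonas 379, Sven 610, Aisha 23, Fatima 428 (Yuki out); R2 Jonas 379, Sven 610, Aisha 23, Fatima 428 (Aisha out); R3 Jonas 379, Sven 610, Fatima 451 (Jonas out); R4 Sven 703, Fatima 737 (Fatima winner). Winner: Fatima.
The two methods disagree.

no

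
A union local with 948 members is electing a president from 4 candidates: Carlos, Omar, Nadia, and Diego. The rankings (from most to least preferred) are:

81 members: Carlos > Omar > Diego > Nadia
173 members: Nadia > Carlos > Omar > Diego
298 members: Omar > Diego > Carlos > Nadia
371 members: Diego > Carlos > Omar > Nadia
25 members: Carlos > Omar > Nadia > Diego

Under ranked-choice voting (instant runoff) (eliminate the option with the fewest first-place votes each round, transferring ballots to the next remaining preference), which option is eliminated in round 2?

Round 1: Carlos 106, Omar 298, Nadia 173, Diego 371. Eliminate Carlos.
Round 2: Omar 404, Nadia 173, Diego 371. Eliminate Nadia.

Nadia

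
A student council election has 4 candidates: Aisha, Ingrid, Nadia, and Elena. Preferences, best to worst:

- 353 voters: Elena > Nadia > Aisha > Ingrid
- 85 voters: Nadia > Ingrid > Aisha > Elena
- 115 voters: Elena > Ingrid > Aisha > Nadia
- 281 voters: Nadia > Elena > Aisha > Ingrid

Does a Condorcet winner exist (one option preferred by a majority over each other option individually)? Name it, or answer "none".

Elena

Elena vs Aisha: 749–85 for Elena.
Elena vs Ingrid: 749–85 for Elena.
Elena vs Nadia: 468–366 for Elena.
Elena beats every other option head-to-head.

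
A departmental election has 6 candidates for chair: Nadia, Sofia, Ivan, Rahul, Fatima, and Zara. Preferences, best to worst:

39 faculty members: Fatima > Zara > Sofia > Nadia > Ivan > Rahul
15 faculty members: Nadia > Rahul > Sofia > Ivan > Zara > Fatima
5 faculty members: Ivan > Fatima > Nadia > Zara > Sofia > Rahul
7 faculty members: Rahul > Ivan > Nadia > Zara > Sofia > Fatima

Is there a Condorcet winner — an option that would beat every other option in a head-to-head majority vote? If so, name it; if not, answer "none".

Fatima vs Nadia: 44–22 for Fatima.
Fatima vs Sofia: 44–22 for Fatima.
Fatima vs Ivan: 39–27 for Fatima.
Fatima vs Rahul: 44–22 for Fatima.
Fatima vs Zara: 44–22 for Fatima.
Fatima beats every other option head-to-head.

Fatima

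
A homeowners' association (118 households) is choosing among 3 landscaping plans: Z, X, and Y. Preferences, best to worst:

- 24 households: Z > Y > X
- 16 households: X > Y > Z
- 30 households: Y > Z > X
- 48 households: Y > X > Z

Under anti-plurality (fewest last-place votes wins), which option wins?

Last-place votes: Z 64, X 54, Y 0.
Y is ranked last by the fewest voters, so Y wins.

Y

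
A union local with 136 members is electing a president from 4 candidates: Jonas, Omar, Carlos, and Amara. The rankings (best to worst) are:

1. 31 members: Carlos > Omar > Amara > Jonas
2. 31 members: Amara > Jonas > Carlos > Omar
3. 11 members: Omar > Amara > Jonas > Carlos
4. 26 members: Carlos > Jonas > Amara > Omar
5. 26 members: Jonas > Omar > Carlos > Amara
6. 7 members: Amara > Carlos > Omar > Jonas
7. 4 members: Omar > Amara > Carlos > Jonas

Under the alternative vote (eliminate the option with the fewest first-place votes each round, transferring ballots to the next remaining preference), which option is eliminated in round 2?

Round 1: Jonas 26, Omar 15, Carlos 57, Amara 38. Eliminate Omar.
Round 2: Jonas 26, Carlos 57, Amara 53. Eliminate Jonas.

Jonas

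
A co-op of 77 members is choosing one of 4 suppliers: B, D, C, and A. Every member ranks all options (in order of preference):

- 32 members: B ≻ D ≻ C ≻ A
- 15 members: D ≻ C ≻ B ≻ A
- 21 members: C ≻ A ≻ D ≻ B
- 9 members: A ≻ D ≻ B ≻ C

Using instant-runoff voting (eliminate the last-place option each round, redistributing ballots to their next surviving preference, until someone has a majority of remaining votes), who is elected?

Round 1: B 32, D 15, C 21, A 9. Eliminate A.
Round 2: B 32, D 24, C 21. Eliminate C.
Round 3: B 32, D 45. D has a majority.

D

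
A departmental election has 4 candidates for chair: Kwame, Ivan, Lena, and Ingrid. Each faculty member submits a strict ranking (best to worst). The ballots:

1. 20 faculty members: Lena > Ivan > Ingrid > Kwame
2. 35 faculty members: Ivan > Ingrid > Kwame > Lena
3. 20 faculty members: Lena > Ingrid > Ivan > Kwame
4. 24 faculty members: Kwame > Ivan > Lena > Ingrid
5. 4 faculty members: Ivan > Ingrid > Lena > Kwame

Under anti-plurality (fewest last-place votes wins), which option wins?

Last-place votes: Kwame 44, Ivan 0, Lena 35, Ingrid 24.
Ivan is ranked last by the fewest voters, so Ivan wins.

Ivan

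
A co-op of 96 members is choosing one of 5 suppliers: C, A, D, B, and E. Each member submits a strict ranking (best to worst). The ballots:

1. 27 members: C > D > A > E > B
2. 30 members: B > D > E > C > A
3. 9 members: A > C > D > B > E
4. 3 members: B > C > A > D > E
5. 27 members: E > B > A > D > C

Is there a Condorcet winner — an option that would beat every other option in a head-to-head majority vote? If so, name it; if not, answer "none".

none

Checking pairwise contests:
D beats C 57–39.
C beats A 60–36.
B beats D 60–36.
E beats B 54–42.
D beats E 69–27.
Every option loses at least one head-to-head, so there is no Condorcet winner.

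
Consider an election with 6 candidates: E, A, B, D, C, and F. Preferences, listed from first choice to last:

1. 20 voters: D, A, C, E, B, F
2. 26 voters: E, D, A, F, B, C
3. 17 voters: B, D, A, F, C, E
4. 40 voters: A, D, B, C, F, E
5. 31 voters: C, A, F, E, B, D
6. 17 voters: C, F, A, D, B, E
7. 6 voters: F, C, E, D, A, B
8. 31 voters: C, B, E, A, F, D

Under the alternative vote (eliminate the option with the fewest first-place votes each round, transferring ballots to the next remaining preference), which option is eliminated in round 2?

Round 1: E 26, A 40, B 17, D 20, C 79, F 6. Eliminate F.
Round 2: E 26, A 40, B 17, D 20, C 85. Eliminate B.

B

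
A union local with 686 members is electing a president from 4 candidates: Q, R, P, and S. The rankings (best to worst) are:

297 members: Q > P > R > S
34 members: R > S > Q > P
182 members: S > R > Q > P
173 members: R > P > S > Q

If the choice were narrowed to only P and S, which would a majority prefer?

P

Voters preferring P to S: 470; preferring S to P: 216.
P wins the head-to-head.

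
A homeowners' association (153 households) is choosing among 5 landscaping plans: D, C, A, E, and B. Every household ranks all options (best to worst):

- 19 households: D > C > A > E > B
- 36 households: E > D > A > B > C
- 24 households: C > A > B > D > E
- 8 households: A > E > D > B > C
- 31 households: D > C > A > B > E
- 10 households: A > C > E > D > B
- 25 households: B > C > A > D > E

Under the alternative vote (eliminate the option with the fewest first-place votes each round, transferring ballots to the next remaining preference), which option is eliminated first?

A

Round 1: D 50, C 24, A 18, E 36, B 25. Eliminate A.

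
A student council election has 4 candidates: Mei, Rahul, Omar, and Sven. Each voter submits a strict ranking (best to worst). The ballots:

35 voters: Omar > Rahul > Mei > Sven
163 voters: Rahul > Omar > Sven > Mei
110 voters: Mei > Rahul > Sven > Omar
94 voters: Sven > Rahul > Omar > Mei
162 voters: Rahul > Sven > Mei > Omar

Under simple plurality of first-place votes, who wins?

First-place votes: Mei 110, Rahul 325, Omar 35, Sven 94.
Rahul has the most first-place votes.

Rahul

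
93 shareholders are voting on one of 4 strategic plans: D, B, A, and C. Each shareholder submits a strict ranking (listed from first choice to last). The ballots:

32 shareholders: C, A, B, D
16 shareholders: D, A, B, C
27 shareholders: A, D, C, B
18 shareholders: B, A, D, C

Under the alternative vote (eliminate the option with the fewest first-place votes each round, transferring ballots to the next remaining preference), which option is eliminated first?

D

Round 1: D 16, B 18, A 27, C 32. Eliminate D.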